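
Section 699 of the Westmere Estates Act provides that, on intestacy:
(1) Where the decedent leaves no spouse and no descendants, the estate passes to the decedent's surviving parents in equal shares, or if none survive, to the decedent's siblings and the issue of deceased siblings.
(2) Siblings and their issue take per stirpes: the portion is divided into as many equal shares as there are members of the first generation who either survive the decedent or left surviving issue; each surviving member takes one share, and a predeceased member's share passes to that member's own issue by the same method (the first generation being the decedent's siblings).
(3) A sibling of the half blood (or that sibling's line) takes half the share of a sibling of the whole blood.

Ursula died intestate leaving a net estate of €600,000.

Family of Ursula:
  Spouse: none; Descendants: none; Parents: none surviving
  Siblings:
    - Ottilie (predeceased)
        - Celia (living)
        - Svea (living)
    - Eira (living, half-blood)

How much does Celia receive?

Celia receives €200,000.

The entire €600,000 passes to the siblings and their issue.
Counting each half-blood sibling's line as half a unit, there are 3/2 units in €600,000, so one unit is €400,000. Whole-blood lines (Ottilie) take €400,000 each; half-blood lines (Eira) take €200,000 each.
Ottilie's share (€400,000) is divided into 2 shares of €200,000: Celia and Svea each take €200,000.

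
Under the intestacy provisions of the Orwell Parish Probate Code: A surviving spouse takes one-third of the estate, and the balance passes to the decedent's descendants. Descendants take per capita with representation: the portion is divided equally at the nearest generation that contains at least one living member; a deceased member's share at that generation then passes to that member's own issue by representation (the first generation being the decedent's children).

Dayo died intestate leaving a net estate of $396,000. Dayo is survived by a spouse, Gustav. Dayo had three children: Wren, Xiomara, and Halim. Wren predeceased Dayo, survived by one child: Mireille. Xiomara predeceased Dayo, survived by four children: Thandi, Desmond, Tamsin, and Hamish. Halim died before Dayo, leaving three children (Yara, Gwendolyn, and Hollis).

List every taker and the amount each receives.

Gustav takes one-third of $396,000 = $132,000. The remaining $264,000 passes to the descendants.
No child survives, so the initial division is made at the grandchildren's generation.
The descendants' portion ($264,000) is divided into 8 shares of $33,000: Mireille, Thandi, Desmond, Tamsin, Hamish, Yara, Gwendolyn, and Hollis each take $33,000.

Gustav: $132,000; Mireille: $33,000; Thandi: $33,000; Desmond: $33,000; Tamsin: $33,000; Hamish: $33,000; Yara: $33,000; Gwendolyn: $33,000; Hollis: $33,000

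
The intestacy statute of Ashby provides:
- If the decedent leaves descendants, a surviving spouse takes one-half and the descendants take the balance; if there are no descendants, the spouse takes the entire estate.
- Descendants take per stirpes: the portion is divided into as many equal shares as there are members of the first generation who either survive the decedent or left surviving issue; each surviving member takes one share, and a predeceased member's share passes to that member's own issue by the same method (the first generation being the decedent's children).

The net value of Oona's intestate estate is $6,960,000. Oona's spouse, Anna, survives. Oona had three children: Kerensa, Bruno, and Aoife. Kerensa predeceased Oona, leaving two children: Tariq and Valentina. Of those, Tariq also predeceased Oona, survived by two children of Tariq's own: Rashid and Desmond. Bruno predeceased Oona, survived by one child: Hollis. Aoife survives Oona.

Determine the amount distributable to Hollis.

Hollis receives $1,160,000.

Anna takes one-half of $6,960,000 = $3,480,000. The remaining $3,480,000 passes to the descendants.
The descendants' portion ($3,480,000) is divided into 3 shares of $1,160,000: Aoife takes $1,160,000; Kerensa's $1,160,000 share passes to Kerensa's issue; Bruno's $1,160,000 share passes to Bruno's issue.
Kerensa's share ($1,160,000) is divided into 2 shares of $580,000: Valentina takes $580,000; Tariq's $580,000 share passes to Tariq's issue.
Tariq's share ($580,000) is divided into 2 shares of $290,000: Rashid and Desmond each take $290,000.
Bruno's share ($1,160,000) passes entirely to Hollis.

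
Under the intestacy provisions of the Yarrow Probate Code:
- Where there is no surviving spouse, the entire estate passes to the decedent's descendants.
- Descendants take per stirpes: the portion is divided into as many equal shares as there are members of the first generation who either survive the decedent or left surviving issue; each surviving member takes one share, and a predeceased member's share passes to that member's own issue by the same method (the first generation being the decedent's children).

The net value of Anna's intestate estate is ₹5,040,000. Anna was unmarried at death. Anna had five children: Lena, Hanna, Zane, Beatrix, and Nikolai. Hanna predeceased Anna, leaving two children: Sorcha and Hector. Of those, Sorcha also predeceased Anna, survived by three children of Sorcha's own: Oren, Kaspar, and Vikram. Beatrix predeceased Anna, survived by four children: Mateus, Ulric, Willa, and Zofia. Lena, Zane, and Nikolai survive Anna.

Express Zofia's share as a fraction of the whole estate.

Zofia receives 1/20 of the estate.

The entire ₹5,040,000 passes to the descendants.
That amount (₹5,040,000) is divided into 5 shares of ₹1,008,000: Lena, Zane, and Nikolai each take ₹1,008,000; Hanna's ₹1,008,000 share passes to Hanna's issue; Beatrix's ₹1,008,000 share passes to Beatrix's issue.
Hanna's share (₹1,008,000) is divided into 2 shares of ₹504,000: Hector takes ₹504,000; Sorcha's ₹504,000 share passes to Sorcha's issue.
Sorcha's share (₹504,000) is divided into 3 shares of ₹168,000: Oren, Kaspar, and Vikram each take ₹168,000.
Beatrix's share (₹1,008,000) is divided into 4 shares of ₹252,000: Mateus, Ulric, Willa, and Zofia each take ₹252,000.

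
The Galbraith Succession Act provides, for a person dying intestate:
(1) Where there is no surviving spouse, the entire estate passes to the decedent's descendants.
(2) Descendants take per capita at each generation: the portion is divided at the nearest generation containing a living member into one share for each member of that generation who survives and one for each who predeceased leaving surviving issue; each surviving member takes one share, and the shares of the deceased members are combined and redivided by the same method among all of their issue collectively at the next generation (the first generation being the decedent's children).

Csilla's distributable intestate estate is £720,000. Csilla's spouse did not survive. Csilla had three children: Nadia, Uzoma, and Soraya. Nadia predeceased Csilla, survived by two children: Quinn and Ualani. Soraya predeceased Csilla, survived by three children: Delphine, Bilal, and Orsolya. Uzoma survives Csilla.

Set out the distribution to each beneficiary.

The entire £720,000 passes to the descendants.
That amount (£720,000) is divided at the children's generation into 3 shares of £240,000. Uzoma takes £240,000. The 2 shares of the deceased (Nadia and Soraya) are combined into a pool of £480,000.
That pool (£480,000) is divided at the grandchildren's generation equally among Quinn, Ualani, Delphine, Bilal, and Orsolya: £96,000 each.

Quinn: £96,000; Ualani: £96,000; Uzoma: £240,000; Delphine: £96,000; Bilal: £96,000; Orsolya: £96,000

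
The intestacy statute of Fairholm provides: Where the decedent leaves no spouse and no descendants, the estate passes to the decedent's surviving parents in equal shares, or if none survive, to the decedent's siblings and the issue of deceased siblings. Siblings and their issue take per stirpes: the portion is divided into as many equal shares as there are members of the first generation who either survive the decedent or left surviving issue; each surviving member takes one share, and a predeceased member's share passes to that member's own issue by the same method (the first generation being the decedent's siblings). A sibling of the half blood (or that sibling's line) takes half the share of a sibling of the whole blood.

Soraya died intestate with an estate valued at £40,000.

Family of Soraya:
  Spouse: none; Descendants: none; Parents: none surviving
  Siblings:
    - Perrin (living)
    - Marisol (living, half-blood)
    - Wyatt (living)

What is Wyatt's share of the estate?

The entire £40,000 passes to the siblings and their issue.
Counting each half-blood sibling's line as half a unit, there are 5/2 units in £40,000, so one unit is £16,000. Whole-blood lines (Perrin and Wyatt) take £16,000 each; half-blood lines (Marisol) take £8,000 each.

Wyatt receives £16,000.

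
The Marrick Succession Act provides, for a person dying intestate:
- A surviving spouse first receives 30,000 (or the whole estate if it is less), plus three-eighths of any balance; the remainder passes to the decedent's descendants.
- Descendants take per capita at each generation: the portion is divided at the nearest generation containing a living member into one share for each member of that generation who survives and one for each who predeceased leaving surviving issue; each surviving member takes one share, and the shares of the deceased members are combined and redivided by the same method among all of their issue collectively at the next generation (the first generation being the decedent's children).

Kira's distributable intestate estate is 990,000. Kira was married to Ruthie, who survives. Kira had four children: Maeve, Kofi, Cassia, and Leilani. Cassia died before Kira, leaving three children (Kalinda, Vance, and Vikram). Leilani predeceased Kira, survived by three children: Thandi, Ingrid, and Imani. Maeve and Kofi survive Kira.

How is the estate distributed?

Ruthie first takes 30,000, leaving a balance of 960,000. Ruthie then takes three-eighths of the balance (360,000), for a total of 390,000. The remaining 600,000 passes to the descendants.
The descendants' portion (600,000) is divided at the children's generation into 4 shares of 150,000. Maeve and Kofi each take 150,000. The 2 shares of the deceased (Cassia and Leilani) are combined into a pool of 300,000.
That pool (300,000) is divided at the grandchildren's generation equally among Kalinda, Vance, Vikram, Thandi, Ingrid, and Imani: 50,000 each.

Ruthie: 390,000; Maeve: 150,000; Kofi: 150,000; Kalinda: 50,000; Vance: 50,000; Vikram: 50,000; Thandi: 50,000; Ingrid: 50,000; Imani: 50,000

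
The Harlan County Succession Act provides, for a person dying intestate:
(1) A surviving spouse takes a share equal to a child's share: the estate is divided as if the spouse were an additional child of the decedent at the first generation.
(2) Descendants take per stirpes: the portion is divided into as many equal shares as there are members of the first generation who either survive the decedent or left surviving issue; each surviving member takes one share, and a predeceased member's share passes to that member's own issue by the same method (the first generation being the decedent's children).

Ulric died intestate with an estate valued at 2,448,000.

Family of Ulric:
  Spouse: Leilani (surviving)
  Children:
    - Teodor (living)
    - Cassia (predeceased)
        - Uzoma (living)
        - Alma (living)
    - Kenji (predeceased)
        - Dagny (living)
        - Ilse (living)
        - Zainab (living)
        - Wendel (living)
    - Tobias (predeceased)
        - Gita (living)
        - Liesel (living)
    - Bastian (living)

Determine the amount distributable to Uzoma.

Uzoma receives 204,000.

The spouse counts as an additional share at the children's level, so there are 6 primary shares of 408,000. Leilani takes one such share (408,000).
The children's combined portion (2,040,000) is divided into 5 shares of 408,000: Teodor and Bastian each take 408,000; Cassia's 408,000 share passes to Cassia's issue; Kenji's 408,000 share passes to Kenji's issue; Tobias's 408,000 share passes to Tobias's issue.
Cassia's share (408,000) is divided into 2 shares of 204,000: Uzoma and Alma each take 204,000.
Kenji's share (408,000) is divided into 4 shares of 102,000: Dagny, Ilse, Zainab, and Wendel each take 102,000.
Tobias's share (408,000) is divided into 2 shares of 204,000: Gita and Liesel each take 204,000.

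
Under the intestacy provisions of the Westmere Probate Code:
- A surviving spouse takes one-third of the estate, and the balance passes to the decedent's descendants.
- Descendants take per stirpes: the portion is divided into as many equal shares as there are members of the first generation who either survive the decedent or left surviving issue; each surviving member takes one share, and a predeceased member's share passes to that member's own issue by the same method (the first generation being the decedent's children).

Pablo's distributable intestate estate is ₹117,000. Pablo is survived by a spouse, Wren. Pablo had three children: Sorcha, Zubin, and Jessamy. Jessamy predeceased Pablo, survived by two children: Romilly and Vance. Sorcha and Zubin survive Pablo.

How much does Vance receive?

Vance receives ₹13,000.

Wren takes one-third of ₹117,000 = ₹39,000. The remaining ₹78,000 passes to the descendants.
The descendants' portion (₹78,000) is divided into 3 shares of ₹26,000: Sorcha and Zubin each take ₹26,000; Jessamy's ₹26,000 share passes to Jessamy's issue.
Jessamy's share (₹26,000) is divided into 2 shares of ₹13,000: Romilly and Vance each take ₹13,000.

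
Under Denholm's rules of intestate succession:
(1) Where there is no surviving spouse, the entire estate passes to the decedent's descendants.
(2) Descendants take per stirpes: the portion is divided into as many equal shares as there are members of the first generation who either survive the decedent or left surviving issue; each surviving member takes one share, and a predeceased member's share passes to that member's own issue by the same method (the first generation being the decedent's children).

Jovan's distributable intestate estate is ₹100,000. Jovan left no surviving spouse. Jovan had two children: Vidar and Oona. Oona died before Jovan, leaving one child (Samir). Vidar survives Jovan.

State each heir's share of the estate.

Vidar: ₹50,000; Samir: ₹50,000

The entire ₹100,000 passes to the descendants.
That amount (₹100,000) is divided into 2 shares of ₹50,000: Vidar takes ₹50,000; Oona's ₹50,000 share passes to Oona's issue.
Oona's share (₹50,000) passes entirely to Samir.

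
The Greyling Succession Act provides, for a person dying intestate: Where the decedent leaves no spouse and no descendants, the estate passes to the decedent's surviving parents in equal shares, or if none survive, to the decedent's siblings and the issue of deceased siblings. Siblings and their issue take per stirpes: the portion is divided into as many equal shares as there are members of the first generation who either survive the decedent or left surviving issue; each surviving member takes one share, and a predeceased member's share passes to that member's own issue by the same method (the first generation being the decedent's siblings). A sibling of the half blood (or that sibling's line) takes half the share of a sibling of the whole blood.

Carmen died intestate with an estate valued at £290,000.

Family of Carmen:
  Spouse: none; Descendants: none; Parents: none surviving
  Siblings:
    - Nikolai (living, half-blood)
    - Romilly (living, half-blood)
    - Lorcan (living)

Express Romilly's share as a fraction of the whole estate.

The entire £290,000 passes to the siblings and their issue.
Counting each half-blood sibling's line as half a unit, there are 2 units in £290,000, so one unit is £145,000. Whole-blood lines (Lorcan) take £145,000 each; half-blood lines (Nikolai and Romilly) take £72,500 each.

Romilly receives 1/4 of the estate.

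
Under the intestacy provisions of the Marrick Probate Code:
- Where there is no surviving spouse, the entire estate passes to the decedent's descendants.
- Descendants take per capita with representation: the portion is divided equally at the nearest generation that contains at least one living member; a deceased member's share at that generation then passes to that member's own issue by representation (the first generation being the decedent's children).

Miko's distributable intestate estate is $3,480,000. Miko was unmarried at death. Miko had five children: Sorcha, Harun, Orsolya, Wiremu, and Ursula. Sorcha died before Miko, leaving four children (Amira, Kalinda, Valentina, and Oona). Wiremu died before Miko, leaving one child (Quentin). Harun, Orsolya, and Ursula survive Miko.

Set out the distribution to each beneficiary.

Amira: $174,000; Kalinda: $174,000; Valentina: $174,000; Oona: $174,000; Harun: $696,000; Orsolya: $696,000; Quentin: $696,000; Ursula: $696,000

The entire $3,480,000 passes to the descendants.
That amount ($3,480,000) is divided into 5 shares of $696,000: Harun, Orsolya, and Ursula each take $696,000; Sorcha's $696,000 share passes to Sorcha's issue; Wiremu's $696,000 share passes to Wiremu's issue.
Sorcha's share ($696,000) is divided into 4 shares of $174,000: Amira, Kalinda, Valentina, and Oona each take $174,000.
Wiremu's share ($696,000) passes entirely to Quentin.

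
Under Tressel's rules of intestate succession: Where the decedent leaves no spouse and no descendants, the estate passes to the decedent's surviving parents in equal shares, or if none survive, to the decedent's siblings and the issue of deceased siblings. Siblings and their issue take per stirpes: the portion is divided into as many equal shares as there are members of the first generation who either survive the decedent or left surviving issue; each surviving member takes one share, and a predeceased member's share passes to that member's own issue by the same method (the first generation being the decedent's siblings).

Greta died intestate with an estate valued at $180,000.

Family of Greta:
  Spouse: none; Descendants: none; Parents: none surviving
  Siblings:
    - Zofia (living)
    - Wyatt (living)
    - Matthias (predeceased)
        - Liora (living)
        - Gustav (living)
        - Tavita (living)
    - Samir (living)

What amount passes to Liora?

The entire $180,000 passes to the siblings and their issue.
That amount ($180,000) is divided into 4 shares of $45,000: Zofia, Wyatt, and Samir each take $45,000; Matthias's $45,000 share passes to Matthias's issue.
Matthias's share ($45,000) is divided into 3 shares of $15,000: Liora, Gustav, and Tavita each take $15,000.

Liora receives $15,000.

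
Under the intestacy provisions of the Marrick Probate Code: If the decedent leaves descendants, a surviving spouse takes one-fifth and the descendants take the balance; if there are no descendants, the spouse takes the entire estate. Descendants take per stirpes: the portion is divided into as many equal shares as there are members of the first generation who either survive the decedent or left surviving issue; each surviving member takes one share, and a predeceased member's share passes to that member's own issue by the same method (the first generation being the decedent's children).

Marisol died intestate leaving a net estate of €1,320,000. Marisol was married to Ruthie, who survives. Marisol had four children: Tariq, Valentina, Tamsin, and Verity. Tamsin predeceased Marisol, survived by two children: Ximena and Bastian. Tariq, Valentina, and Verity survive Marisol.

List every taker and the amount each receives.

Ruthie takes one-fifth of €1,320,000 = €264,000. The remaining €1,056,000 passes to the descendants.
The descendants' portion (€1,056,000) is divided into 4 shares of €264,000: Tariq, Valentina, and Verity each take €264,000; Tamsin's €264,000 share passes to Tamsin's issue.
Tamsin's share (€264,000) is divided into 2 shares of €132,000: Ximena and Bastian each take €132,000.

Ruthie: €264,000; Tariq: €264,000; Valentina: €264,000; Ximena: €132,000; Bastian: €132,000; Verity: €264,000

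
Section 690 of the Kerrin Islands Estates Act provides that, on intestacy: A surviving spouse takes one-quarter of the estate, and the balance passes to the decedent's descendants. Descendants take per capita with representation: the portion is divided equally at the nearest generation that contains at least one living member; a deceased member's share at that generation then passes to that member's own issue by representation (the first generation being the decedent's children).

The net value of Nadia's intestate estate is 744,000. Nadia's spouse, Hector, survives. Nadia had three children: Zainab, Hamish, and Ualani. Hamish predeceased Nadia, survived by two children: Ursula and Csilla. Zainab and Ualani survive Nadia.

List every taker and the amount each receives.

Hector: 186,000; Zainab: 186,000; Ursula: 93,000; Csilla: 93,000; Ualani: 186,000

Hector takes one-quarter of 744,000 = 186,000. The remaining 558,000 passes to the descendants.
The descendants' portion (558,000) is divided into 3 shares of 186,000: Zainab and Ualani each take 186,000; Hamish's 186,000 share passes to Hamish's issue.
Hamish's share (186,000) is divided into 2 shares of 93,000: Ursula and Csilla each take 93,000.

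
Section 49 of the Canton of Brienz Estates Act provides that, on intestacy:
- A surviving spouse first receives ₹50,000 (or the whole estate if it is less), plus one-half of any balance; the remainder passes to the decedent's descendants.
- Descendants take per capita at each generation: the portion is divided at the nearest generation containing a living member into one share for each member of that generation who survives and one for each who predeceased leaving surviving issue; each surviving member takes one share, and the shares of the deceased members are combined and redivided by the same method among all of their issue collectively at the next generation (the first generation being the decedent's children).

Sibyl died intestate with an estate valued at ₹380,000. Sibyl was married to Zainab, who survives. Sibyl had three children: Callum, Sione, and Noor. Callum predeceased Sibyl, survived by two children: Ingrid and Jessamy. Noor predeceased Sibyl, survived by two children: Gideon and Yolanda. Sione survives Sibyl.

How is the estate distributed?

Zainab first takes ₹50,000, leaving a balance of ₹330,000. Zainab then takes one-half of the balance (₹165,000), for a total of ₹215,000. The remaining ₹165,000 passes to the descendants.
The descendants' portion (₹165,000) is divided at the children's generation into 3 shares of ₹55,000. Sione takes ₹55,000. The 2 shares of the deceased (Callum and Noor) are combined into a pool of ₹110,000.
That pool (₹110,000) is divided at the grandchildren's generation equally among Ingrid, Jessamy, Gideon, and Yolanda: ₹27,500 each.

Zainab: ₹215,000; Ingrid: ₹27,500; Jessamy: ₹27,500; Sione: ₹55,000; Gideon: ₹27,500; Yolanda: ₹27,500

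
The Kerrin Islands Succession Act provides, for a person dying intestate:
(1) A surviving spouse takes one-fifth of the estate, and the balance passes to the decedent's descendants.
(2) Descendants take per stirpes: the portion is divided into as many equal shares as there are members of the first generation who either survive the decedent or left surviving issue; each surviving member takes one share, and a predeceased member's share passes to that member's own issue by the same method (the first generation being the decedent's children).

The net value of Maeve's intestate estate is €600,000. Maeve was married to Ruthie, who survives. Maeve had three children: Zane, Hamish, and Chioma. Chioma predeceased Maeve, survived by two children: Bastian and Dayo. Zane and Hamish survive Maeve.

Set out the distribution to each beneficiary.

Ruthie: €120,000; Zane: €160,000; Hamish: €160,000; Bastian: €80,000; Dayo: €80,000

Ruthie takes one-fifth of €600,000 = €120,000. The remaining €480,000 passes to the descendants.
The descendants' portion (€480,000) is divided into 3 shares of €160,000: Zane and Hamish each take €160,000; Chioma's €160,000 share passes to Chioma's issue.
Chioma's share (€160,000) is divided into 2 shares of €80,000: Bastian and Dayo each take €80,000.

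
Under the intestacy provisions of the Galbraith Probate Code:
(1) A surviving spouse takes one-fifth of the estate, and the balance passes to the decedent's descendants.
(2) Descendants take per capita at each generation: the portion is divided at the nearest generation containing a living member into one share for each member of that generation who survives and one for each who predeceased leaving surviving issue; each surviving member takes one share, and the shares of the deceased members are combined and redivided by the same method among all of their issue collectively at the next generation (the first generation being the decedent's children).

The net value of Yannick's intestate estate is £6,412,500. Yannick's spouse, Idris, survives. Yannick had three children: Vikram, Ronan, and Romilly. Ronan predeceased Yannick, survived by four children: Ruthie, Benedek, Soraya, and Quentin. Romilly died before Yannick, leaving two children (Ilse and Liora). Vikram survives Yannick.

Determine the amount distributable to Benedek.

Idris takes one-fifth of £6,412,500 = £1,282,500. The remaining £5,130,000 passes to the descendants.
The descendants' portion (£5,130,000) is divided at the children's generation into 3 shares of £1,710,000. Vikram takes £1,710,000. The 2 shares of the deceased (Ronan and Romilly) are combined into a pool of £3,420,000.
That pool (£3,420,000) is divided at the grandchildren's generation equally among Ruthie, Benedek, Soraya, Quentin, Ilse, and Liora: £570,000 each.

Benedek receives £570,000.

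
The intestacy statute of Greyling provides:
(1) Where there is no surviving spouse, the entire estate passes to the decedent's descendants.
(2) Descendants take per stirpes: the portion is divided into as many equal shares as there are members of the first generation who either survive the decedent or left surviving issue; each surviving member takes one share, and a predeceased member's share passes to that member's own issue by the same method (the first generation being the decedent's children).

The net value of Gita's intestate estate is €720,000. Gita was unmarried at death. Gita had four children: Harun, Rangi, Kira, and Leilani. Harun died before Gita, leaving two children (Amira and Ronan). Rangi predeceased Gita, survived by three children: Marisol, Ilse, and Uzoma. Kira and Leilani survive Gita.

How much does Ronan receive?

Ronan receives €90,000.

The entire €720,000 passes to the descendants.
That amount (€720,000) is divided into 4 shares of €180,000: Kira and Leilani each take €180,000; Harun's €180,000 share passes to Harun's issue; Rangi's €180,000 share passes to Rangi's issue.
Harun's share (€180,000) is divided into 2 shares of €90,000: Amira and Ronan each take €90,000.
Rangi's share (€180,000) is divided into 3 shares of €60,000: Marisol, Ilse, and Uzoma each take €60,000.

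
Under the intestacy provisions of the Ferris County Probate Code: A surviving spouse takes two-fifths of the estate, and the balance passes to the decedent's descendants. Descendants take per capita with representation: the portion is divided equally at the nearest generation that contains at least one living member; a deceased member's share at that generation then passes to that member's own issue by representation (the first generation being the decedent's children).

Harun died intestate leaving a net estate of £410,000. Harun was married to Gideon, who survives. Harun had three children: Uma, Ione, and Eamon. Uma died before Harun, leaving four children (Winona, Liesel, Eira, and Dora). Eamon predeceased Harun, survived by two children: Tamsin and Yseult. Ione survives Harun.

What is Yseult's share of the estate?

Gideon takes two-fifths of £410,000 = £164,000. The remaining £246,000 passes to the descendants.
The descendants' portion (£246,000) is divided into 3 shares of £82,000: Ione takes £82,000; Uma's £82,000 share passes to Uma's issue; Eamon's £82,000 share passes to Eamon's issue.
Uma's share (£82,000) is divided into 4 shares of £20,500: Winona, Liesel, Eira, and Dora each take £20,500.
Eamon's share (£82,000) is divided into 2 shares of £41,000: Tamsin and Yseult each take £41,000.

Yseult receives £41,000.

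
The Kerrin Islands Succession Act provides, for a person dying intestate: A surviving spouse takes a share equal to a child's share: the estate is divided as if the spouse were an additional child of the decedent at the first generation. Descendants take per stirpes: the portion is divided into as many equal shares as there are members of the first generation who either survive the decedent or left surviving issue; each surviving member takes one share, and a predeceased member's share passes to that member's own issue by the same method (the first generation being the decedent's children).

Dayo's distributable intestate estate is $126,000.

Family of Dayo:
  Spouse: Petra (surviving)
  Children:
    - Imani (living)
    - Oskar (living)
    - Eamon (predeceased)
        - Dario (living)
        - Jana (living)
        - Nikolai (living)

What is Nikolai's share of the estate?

The spouse counts as an additional share at the children's level, so there are 4 primary shares of $31,500. Petra takes one such share ($31,500).
The children's combined portion ($94,500) is divided into 3 shares of $31,500: Imani and Oskar each take $31,500; Eamon's $31,500 share passes to Eamon's issue.
Eamon's share ($31,500) is divided into 3 shares of $10,500: Dario, Jana, and Nikolai each take $10,500.

Nikolai receives $10,500.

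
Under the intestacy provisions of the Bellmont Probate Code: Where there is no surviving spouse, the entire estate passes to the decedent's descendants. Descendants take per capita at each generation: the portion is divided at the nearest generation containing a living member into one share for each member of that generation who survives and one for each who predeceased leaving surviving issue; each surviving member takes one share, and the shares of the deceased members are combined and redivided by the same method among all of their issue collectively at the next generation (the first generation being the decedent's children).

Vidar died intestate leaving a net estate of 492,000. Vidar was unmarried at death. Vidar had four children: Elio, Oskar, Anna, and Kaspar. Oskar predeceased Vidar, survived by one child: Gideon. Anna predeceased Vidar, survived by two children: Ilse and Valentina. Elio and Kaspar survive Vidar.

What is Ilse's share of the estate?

Ilse receives 82,000.

The entire 492,000 passes to the descendants.
That amount (492,000) is divided at the children's generation into 4 shares of 123,000. Elio and Kaspar each take 123,000. The 2 shares of the deceased (Oskar and Anna) are combined into a pool of 246,000.
That pool (246,000) is divided at the grandchildren's generation equally among Gideon, Ilse, and Valentina: 82,000 each.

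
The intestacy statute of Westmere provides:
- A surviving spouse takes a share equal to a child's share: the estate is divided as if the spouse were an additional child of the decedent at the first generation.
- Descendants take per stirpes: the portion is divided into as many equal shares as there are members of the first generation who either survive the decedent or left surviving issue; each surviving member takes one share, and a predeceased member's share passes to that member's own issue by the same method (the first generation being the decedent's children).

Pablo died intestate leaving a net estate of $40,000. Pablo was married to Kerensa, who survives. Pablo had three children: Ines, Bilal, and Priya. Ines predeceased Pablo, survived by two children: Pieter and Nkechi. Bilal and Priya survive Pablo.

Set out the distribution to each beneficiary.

Kerensa: $10,000; Pieter: $5,000; Nkechi: $5,000; Bilal: $10,000; Priya: $10,000

The spouse counts as an additional share at the children's level, so there are 4 primary shares of $10,000. Kerensa takes one such share ($10,000).
The children's combined portion ($30,000) is divided into 3 shares of $10,000: Bilal and Priya each take $10,000; Ines's $10,000 share passes to Ines's issue.
Ines's share ($10,000) is divided into 2 shares of $5,000: Pieter and Nkechi each take $5,000.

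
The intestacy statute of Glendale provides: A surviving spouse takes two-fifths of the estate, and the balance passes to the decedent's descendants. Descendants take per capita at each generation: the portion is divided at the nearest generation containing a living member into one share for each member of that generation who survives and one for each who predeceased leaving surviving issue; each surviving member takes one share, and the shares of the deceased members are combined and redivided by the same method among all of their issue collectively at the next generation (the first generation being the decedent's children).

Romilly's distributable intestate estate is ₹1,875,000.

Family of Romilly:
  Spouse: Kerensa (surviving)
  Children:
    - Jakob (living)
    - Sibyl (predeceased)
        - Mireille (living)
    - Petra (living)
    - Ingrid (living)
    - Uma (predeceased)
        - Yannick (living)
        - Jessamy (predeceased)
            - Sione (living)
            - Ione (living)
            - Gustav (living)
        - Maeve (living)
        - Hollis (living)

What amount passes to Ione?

Kerensa takes two-fifths of ₹1,875,000 = ₹750,000. The remaining ₹1,125,000 passes to the descendants.
The descendants' portion (₹1,125,000) is divided at the children's generation into 5 shares of ₹225,000. Jakob, Petra, and Ingrid each take ₹225,000. The 2 shares of the deceased (Sibyl and Uma) are combined into a pool of ₹450,000.
That pool (₹450,000) is divided at the grandchildren's generation into 5 shares of ₹90,000. Mireille, Yannick, Maeve, and Hollis each take ₹90,000. The remaining share for the deceased Jessamy (₹90,000) is carried to the next generation.
That pool (₹90,000) is divided at the great-grandchildren's generation equally among Sione, Ione, and Gustav: ₹30,000 each.

Ione receives ₹30,000.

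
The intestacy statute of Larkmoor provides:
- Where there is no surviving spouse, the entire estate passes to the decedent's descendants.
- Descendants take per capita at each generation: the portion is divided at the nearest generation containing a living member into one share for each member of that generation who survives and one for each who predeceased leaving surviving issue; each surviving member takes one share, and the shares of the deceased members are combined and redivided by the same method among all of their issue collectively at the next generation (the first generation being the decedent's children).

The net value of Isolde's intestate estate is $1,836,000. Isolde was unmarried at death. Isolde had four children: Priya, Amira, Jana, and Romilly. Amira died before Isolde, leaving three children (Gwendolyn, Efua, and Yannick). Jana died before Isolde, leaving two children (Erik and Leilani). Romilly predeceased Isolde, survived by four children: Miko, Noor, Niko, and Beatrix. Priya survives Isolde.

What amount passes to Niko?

Niko receives $153,000.

The entire $1,836,000 passes to the descendants.
That amount ($1,836,000) is divided at the children's generation into 4 shares of $459,000. Priya takes $459,000. The 3 shares of the deceased (Amira, Jana, and Romilly) are combined into a pool of $1,377,000.
That pool ($1,377,000) is divided at the grandchildren's generation equally among Gwendolyn, Efua, Yannick, Erik, Leilani, Miko, Noor, Niko, and Beatrix: $153,000 each.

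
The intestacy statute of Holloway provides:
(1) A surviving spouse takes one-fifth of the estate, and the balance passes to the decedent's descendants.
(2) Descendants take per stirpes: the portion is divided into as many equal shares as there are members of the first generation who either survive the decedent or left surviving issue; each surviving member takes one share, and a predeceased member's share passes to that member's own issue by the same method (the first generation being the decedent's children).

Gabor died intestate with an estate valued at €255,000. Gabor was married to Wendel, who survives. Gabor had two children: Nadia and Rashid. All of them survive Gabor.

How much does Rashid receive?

Wendel takes one-fifth of €255,000 = €51,000. The remaining €204,000 passes to the descendants.
The descendants' portion (€204,000) is divided into 2 shares of €102,000: Nadia and Rashid each take €102,000.

Rashid receives €102,000.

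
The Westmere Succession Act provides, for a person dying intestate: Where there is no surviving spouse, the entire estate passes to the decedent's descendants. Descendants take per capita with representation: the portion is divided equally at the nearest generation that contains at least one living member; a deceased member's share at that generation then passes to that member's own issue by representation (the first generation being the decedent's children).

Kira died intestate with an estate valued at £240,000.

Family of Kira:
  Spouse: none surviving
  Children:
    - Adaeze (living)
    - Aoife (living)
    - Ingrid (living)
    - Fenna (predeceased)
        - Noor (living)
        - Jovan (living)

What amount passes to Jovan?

The entire £240,000 passes to the descendants.
That amount (£240,000) is divided into 4 shares of £60,000: Adaeze, Aoife, and Ingrid each take £60,000; Fenna's £60,000 share passes to Fenna's issue.
Fenna's share (£60,000) is divided into 2 shares of £30,000: Noor and Jovan each take £30,000.

Jovan receives £30,000.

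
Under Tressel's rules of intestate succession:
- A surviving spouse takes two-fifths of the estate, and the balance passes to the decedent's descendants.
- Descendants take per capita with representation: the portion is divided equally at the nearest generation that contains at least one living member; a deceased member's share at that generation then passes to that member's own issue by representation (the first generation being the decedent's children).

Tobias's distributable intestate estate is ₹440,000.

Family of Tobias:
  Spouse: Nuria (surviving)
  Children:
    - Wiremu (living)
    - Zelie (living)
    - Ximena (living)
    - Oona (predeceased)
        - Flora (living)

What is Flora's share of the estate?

Flora receives ₹66,000.

Nuria takes two-fifths of ₹440,000 = ₹176,000. The remaining ₹264,000 passes to the descendants.
The descendants' portion (₹264,000) is divided into 4 shares of ₹66,000: Wiremu, Zelie, and Ximena each take ₹66,000; Oona's ₹66,000 share passes to Oona's issue.
Oona's share (₹66,000) passes entirely to Flora.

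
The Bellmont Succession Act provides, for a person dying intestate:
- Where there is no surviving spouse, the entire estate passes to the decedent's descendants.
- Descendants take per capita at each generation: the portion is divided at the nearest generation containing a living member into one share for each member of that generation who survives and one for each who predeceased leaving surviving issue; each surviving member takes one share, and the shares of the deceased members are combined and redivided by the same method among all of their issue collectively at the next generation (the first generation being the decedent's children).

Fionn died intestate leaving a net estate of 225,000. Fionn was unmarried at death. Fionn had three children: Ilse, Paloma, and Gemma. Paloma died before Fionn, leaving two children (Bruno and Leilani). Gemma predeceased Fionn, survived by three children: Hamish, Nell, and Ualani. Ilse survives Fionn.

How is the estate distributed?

The entire 225,000 passes to the descendants.
That amount (225,000) is divided at the children's generation into 3 shares of 75,000. Ilse takes 75,000. The 2 shares of the deceased (Paloma and Gemma) are combined into a pool of 150,000.
That pool (150,000) is divided at the grandchildren's generation equally among Bruno, Leilani, Hamish, Nell, and Ualani: 30,000 each.

Ilse: 75,000; Bruno: 30,000; Leilani: 30,000; Hamish: 30,000; Nell: 30,000; Ualani: 30,000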